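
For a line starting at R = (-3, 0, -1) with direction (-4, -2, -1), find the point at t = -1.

P(t) = R + t·d
  = (-3 + (-4)·(-1), 0 + (-2)·(-1), -1 + (-1)·(-1))
  = (-3 + 4, 0 + 2, -1 + 1)
  = (1, 2, 0)

(1, 2, 0)


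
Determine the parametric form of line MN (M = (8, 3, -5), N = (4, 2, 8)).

Direction vector d = N - M = (4 - 8, 2 - 3, 8 + 5) = (-4, -1, 13)
Parametric form r = M + t·d:
x = 8 - 4t, y = 3 - t, z = -5 + 13t

x = 8 - 4t, y = 3 - t, z = -5 + 13t


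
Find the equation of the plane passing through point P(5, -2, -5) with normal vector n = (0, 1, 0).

The plane through P with normal n = (a, b, c) satisfies n·(r - P) = 0,
i.e. ax + by + cz = a·x₀ + b·y₀ + c·z₀.
d = 0·5 + 1·(-2) + 0·(-5)
  = 0 - 2 + 0
  = -2
Equation: y = -2

y = -2


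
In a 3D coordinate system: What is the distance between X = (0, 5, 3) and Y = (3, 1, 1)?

d = √[(x₂-x₁)² + (y₂-y₁)² + (z₂-z₁)²]
  = √[3² + (-4)² + (-2)²]
  = √[9 + 16 + 4]
  = √29
  ≈ 5.385

5.385


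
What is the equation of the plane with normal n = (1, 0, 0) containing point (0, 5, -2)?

The plane through P with normal n = (a, b, c) satisfies n·(r - P) = 0,
i.e. ax + by + cz = a·x₀ + b·y₀ + c·z₀.
d = 1·0 + 0·5 + 0·(-2)
  = 0 + 0 + 0
  = 0
Equation: x = 0

x = 0


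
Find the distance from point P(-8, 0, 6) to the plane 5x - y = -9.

distance = |a·x₀ + b·y₀ + c·z₀ - d| / √(a² + b² + c²)
  = |5·(-8) + (-1)·0 + 0·6 - (-9)| / √(5² + (-1)² + 0²)
  = |-40 + 0 + 0 + 9| / √(25 + 1 + 0)
  = |-31| / √26
  = 31 / 5.099
  ≈ 6.08

6.08


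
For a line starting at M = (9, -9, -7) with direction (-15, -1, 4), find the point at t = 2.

P(t) = M + t·d
  = (9 + (-15)·2, -9 + (-1)·2, -7 + 4·2)
  = (9 - 30, -9 - 2, -7 + 8)
  = (-21, -11, 1)

(-21, -11, 1)


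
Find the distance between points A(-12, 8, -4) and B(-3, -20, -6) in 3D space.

d = √[(x₂-x₁)² + (y₂-y₁)² + (z₂-z₁)²]
  = √[9² + (-28)² + (-2)²]
  = √[81 + 784 + 4]
  = √869
  ≈ 29.48

29.48


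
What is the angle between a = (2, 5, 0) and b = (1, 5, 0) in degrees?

a·b = 2·1 + 5·5 + 0·0 = 2 + 25 + 0 = 27
|a| = √(2² + 5² + 0²) = √29 ≈ 5.385
|b| = √(1² + 5² + 0²) = √26 ≈ 5.099
cos θ = (a·b)/(|a||b|) = 27/(5.385·5.099) ≈ 0.9833
θ = arccos(0.9833) ≈ 10.49°

10.49°


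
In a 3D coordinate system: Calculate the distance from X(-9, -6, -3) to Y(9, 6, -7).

d = √[(x₂-x₁)² + (y₂-y₁)² + (z₂-z₁)²]
  = √[18² + 12² + (-4)²]
  = √[324 + 144 + 16]
  = √484
  ≈ 22

22


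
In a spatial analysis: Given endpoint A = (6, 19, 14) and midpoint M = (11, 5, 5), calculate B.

B = 2M - A
  = (2·11 - 6, 2·5 - 19, 2·5 - 14)
  = (22 - 6, 10 - 19, 10 - 14)
  = (16, -9, -4)

(16, -9, -4)


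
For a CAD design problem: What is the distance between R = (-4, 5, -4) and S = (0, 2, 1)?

d = √[(x₂-x₁)² + (y₂-y₁)² + (z₂-z₁)²]
  = √[4² + (-3)² + 5²]
  = √[16 + 9 + 25]
  = √50
  ≈ 7.071

7.071


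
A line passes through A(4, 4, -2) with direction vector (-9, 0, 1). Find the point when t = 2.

P(t) = A + t·d
  = (4 + (-9)·2, 4 + 0·2, -2 + 1·2)
  = (4 - 18, 4 + 0, -2 + 2)
  = (-14, 4, 0)

(-14, 4, 0)


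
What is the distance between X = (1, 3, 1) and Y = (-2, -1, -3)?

d = √[(x₂-x₁)² + (y₂-y₁)² + (z₂-z₁)²]
  = √[(-3)² + (-4)² + (-4)²]
  = √[9 + 16 + 16]
  = √41
  ≈ 6.403

6.403


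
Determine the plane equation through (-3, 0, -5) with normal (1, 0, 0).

The plane through P with normal n = (a, b, c) satisfies n·(r - P) = 0,
i.e. ax + by + cz = a·x₀ + b·y₀ + c·z₀.
d = 1·(-3) + 0·0 + 0·(-5)
  = -3 + 0 + 0
  = -3
Equation: x = -3

x = -3


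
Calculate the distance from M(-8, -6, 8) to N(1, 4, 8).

d = √[(x₂-x₁)² + (y₂-y₁)² + (z₂-z₁)²]
  = √[9² + 10² + 0²]
  = √[81 + 100 + 0]
  = √181
  ≈ 13.45

13.45


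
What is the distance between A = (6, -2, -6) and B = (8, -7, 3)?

d = √[(x₂-x₁)² + (y₂-y₁)² + (z₂-z₁)²]
  = √[2² + (-5)² + 9²]
  = √[4 + 25 + 81]
  = √110
  ≈ 10.49

10.49


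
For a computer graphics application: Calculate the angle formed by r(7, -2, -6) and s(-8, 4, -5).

r·s = 7·(-8) + (-2)·4 + (-6)·(-5) = -56 - 8 + 30 = -34
|r| = √(7² + (-2)² + (-6)²) = √89 ≈ 9.434
|s| = √((-8)² + 4² + (-5)²) = √105 ≈ 10.25
cos θ = (r·s)/(|r||s|) = -34/(9.434·10.25) ≈ -0.3517
θ = arccos(-0.3517) ≈ 110.6°

110.6°


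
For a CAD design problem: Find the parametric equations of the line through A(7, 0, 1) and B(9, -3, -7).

Direction vector d = B - A = (9 - 7, -3 + 0, -7 - 1) = (2, -3, -8)
Parametric form r = A + t·d:
x = 7 + 2t, y = 0 - 3t, z = 1 - 8t

x = 7 + 2t, y = 0 - 3t, z = 1 - 8t


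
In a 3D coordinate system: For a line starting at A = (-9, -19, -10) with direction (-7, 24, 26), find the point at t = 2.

P(t) = A + t·d
  = (-9 + (-7)·2, -19 + 24·2, -10 + 26·2)
  = (-9 - 14, -19 + 48, -10 + 52)
  = (-23, 29, 42)

(-23, 29, 42)


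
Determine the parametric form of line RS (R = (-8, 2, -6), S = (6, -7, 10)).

Direction vector d = S - R = (6 + 8, -7 - 2, 10 + 6) = (14, -9, 16)
Parametric form r = R + t·d:
x = -8 + 14t, y = 2 - 9t, z = -6 + 16t

x = -8 + 14t, y = 2 - 9t, z = -6 + 16t


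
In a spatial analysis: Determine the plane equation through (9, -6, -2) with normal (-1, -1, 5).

The plane through P with normal n = (a, b, c) satisfies n·(r - P) = 0,
i.e. ax + by + cz = a·x₀ + b·y₀ + c·z₀.
d = (-1)·9 + (-1)·(-6) + 5·(-2)
  = -9 + 6 - 10
  = -13
Equation: -x - y + 5z = -13

-x - y + 5z = -13


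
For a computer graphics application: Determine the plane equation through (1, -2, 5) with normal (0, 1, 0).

The plane through P with normal n = (a, b, c) satisfies n·(r - P) = 0,
i.e. ax + by + cz = a·x₀ + b·y₀ + c·z₀.
d = 0·1 + 1·(-2) + 0·5
  = 0 - 2 + 0
  = -2
Equation: y = -2

y = -2


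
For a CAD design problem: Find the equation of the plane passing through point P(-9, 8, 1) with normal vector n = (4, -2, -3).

The plane through P with normal n = (a, b, c) satisfies n·(r - P) = 0,
i.e. ax + by + cz = a·x₀ + b·y₀ + c·z₀.
d = 4·(-9) + (-2)·8 + (-3)·1
  = -36 - 16 - 3
  = -55
Equation: 4x - 2y - 3z = -55

4x - 2y - 3z = -55


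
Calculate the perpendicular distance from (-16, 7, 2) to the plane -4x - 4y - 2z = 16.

distance = |a·x₀ + b·y₀ + c·z₀ - d| / √(a² + b² + c²)
  = |(-4)·(-16) + (-4)·7 + (-2)·2 - 16| / √((-4)² + (-4)² + (-2)²)
  = |64 - 28 - 4 - 16| / √(16 + 16 + 4)
  = |16| / √36
  = 16 / 6
  ≈ 2.667

2.667


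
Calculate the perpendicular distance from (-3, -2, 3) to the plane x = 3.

distance = |a·x₀ + b·y₀ + c·z₀ - d| / √(a² + b² + c²)
  = |1·(-3) + 0·(-2) + 0·3 - 3| / √(1² + 0² + 0²)
  = |-3 + 0 + 0 - 3| / √(1 + 0 + 0)
  = |-6| / √1
  = 6 / 1
  ≈ 6

6


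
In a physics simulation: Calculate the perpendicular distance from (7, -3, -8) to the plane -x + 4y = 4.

distance = |a·x₀ + b·y₀ + c·z₀ - d| / √(a² + b² + c²)
  = |(-1)·7 + 4·(-3) + 0·(-8) - 4| / √((-1)² + 4² + 0²)
  = |-7 - 12 + 0 - 4| / √(1 + 16 + 0)
  = |-23| / √17
  = 23 / 4.123
  ≈ 5.578

5.578


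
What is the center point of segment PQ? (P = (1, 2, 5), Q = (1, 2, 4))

M = ((x₁+x₂)/2, (y₁+y₂)/2, (z₁+z₂)/2)
  = ((1 + 1)/2, (2 + 2)/2, (5 + 4)/2)
  = (2/2, 4/2, 9/2)
  = (1, 2, 4.5)

(1, 2, 4.5)


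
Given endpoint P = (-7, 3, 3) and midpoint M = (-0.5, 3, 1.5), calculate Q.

Q = 2M - P
  = (2·(-0.5) - (-7), 2·3 - 3, 2·1.5 - 3)
  = (-1 + 7, 6 - 3, 3 - 3)
  = (6, 3, 0)

(6, 3, 0)


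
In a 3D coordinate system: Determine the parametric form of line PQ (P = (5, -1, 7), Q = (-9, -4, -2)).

Direction vector d = Q - P = (-9 - 5, -4 + 1, -2 - 7) = (-14, -3, -9)
Parametric form r = P + t·d:
x = 5 - 14t, y = -1 - 3t, z = 7 - 9t

x = 5 - 14t, y = -1 - 3t, z = 7 - 9t


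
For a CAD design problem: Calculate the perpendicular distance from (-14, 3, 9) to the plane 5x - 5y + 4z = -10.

distance = |a·x₀ + b·y₀ + c·z₀ - d| / √(a² + b² + c²)
  = |5·(-14) + (-5)·3 + 4·9 - (-10)| / √(5² + (-5)² + 4²)
  = |-70 - 15 + 36 + 10| / √(25 + 25 + 16)
  = |-39| / √66
  = 39 / 8.124
  ≈ 4.801

4.801


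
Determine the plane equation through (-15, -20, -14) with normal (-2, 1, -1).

The plane through P with normal n = (a, b, c) satisfies n·(r - P) = 0,
i.e. ax + by + cz = a·x₀ + b·y₀ + c·z₀.
d = (-2)·(-15) + 1·(-20) + (-1)·(-14)
  = 30 - 20 + 14
  = 24
Equation: -2x + y - z = 24

-2x + y - z = 24


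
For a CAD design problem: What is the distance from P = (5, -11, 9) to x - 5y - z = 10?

distance = |a·x₀ + b·y₀ + c·z₀ - d| / √(a² + b² + c²)
  = |1·5 + (-5)·(-11) + (-1)·9 - 10| / √(1² + (-5)² + (-1)²)
  = |5 + 55 - 9 - 10| / √(1 + 25 + 1)
  = |41| / √27
  = 41 / 5.196
  ≈ 7.89

7.89


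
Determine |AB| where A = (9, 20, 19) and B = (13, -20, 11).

d = √[(x₂-x₁)² + (y₂-y₁)² + (z₂-z₁)²]
  = √[4² + (-40)² + (-8)²]
  = √[16 + 1600 + 64]
  = √1680
  ≈ 40.99

40.99


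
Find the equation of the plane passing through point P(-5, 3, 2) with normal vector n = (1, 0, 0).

The plane through P with normal n = (a, b, c) satisfies n·(r - P) = 0,
i.e. ax + by + cz = a·x₀ + b·y₀ + c·z₀.
d = 1·(-5) + 0·3 + 0·2
  = -5 + 0 + 0
  = -5
Equation: x = -5

x = -5


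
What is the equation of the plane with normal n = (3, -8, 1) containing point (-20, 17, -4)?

The plane through P with normal n = (a, b, c) satisfies n·(r - P) = 0,
i.e. ax + by + cz = a·x₀ + b·y₀ + c·z₀.
d = 3·(-20) + (-8)·17 + 1·(-4)
  = -60 - 136 - 4
  = -200
Equation: 3x - 8y + z = -200

3x - 8y + z = -200


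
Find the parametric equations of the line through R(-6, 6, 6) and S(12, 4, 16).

Direction vector d = S - R = (12 + 6, 4 - 6, 16 - 6) = (18, -2, 10)
Parametric form r = R + t·d:
x = -6 + 18t, y = 6 - 2t, z = 6 + 10t

x = -6 + 18t, y = 6 - 2t, z = 6 + 10t


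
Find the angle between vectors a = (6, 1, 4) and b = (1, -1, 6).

a·b = 6·1 + 1·(-1) + 4·6 = 6 - 1 + 24 = 29
|a| = √(6² + 1² + 4²) = √53 ≈ 7.28
|b| = √(1² + (-1)² + 6²) = √38 ≈ 6.164
cos θ = (a·b)/(|a||b|) = 29/(7.28·6.164) ≈ 0.6462
θ = arccos(0.6462) ≈ 49.74°

49.74°


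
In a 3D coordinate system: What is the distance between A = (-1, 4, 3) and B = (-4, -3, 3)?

d = √[(x₂-x₁)² + (y₂-y₁)² + (z₂-z₁)²]
  = √[(-3)² + (-7)² + 0²]
  = √[9 + 49 + 0]
  = √58
  ≈ 7.616

7.616


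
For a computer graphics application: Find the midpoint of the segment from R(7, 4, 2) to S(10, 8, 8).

M = ((x₁+x₂)/2, (y₁+y₂)/2, (z₁+z₂)/2)
  = ((7 + 10)/2, (4 + 8)/2, (2 + 8)/2)
  = (17/2, 12/2, 10/2)
  = (8.5, 6, 5)

(8.5, 6, 5)


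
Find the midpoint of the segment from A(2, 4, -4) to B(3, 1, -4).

M = ((x₁+x₂)/2, (y₁+y₂)/2, (z₁+z₂)/2)
  = ((2 + 3)/2, (4 + 1)/2, (-4 - 4)/2)
  = (5/2, 5/2, -8/2)
  = (2.5, 2.5, -4)

(2.5, 2.5, -4)


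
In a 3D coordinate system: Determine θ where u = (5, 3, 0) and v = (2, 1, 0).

u·v = 5·2 + 3·1 + 0·0 = 10 + 3 + 0 = 13
|u| = √(5² + 3² + 0²) = √34 ≈ 5.831
|v| = √(2² + 1² + 0²) = √5 ≈ 2.236
cos θ = (u·v)/(|u||v|) = 13/(5.831·2.236) ≈ 0.9971
θ = arccos(0.9971) ≈ 4.399°

4.399°


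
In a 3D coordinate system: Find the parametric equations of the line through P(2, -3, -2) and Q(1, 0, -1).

Direction vector d = Q - P = (1 - 2, 0 + 3, -1 + 2) = (-1, 3, 1)
Parametric form r = P + t·d:
x = 2 - t, y = -3 + 3t, z = -2 + t

x = 2 - t, y = -3 + 3t, z = -2 + t


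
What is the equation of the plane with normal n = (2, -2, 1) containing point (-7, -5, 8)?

The plane through P with normal n = (a, b, c) satisfies n·(r - P) = 0,
i.e. ax + by + cz = a·x₀ + b·y₀ + c·z₀.
d = 2·(-7) + (-2)·(-5) + 1·8
  = -14 + 10 + 8
  = 4
Equation: 2x - 2y + z = 4

2x - 2y + z = 4


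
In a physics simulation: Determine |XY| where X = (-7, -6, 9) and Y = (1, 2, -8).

d = √[(x₂-x₁)² + (y₂-y₁)² + (z₂-z₁)²]
  = √[8² + 8² + (-17)²]
  = √[64 + 64 + 289]
  = √417
  ≈ 20.42

20.42


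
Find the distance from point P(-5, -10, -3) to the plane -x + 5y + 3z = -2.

distance = |a·x₀ + b·y₀ + c·z₀ - d| / √(a² + b² + c²)
  = |(-1)·(-5) + 5·(-10) + 3·(-3) - (-2)| / √((-1)² + 5² + 3²)
  = |5 - 50 - 9 + 2| / √(1 + 25 + 9)
  = |-52| / √35
  = 52 / 5.916
  ≈ 8.79

8.79


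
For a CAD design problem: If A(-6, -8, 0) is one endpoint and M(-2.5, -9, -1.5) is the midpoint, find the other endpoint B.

B = 2M - A
  = (2·(-2.5) - (-6), 2·(-9) - (-8), 2·(-1.5) - 0)
  = (-5 + 6, -18 + 8, -3 + 0)
  = (1, -10, -3)

(1, -10, -3)


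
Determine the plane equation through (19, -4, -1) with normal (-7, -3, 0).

The plane through P with normal n = (a, b, c) satisfies n·(r - P) = 0,
i.e. ax + by + cz = a·x₀ + b·y₀ + c·z₀.
d = (-7)·19 + (-3)·(-4) + 0·(-1)
  = -133 + 12 + 0
  = -121
Equation: -7x - 3y = -121

-7x - 3y = -121


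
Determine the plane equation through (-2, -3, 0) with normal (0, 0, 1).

The plane through P with normal n = (a, b, c) satisfies n·(r - P) = 0,
i.e. ax + by + cz = a·x₀ + b·y₀ + c·z₀.
d = 0·(-2) + 0·(-3) + 1·0
  = 0 + 0 + 0
  = 0
Equation: z = 0

z = 0


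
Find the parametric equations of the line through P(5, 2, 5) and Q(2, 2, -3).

Direction vector d = Q - P = (2 - 5, 2 - 2, -3 - 5) = (-3, 0, -8)
Parametric form r = P + t·d:
x = 5 - 3t, y = 2, z = 5 - 8t

x = 5 - 3t, y = 2, z = 5 - 8t


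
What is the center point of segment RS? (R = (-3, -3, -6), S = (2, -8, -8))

M = ((x₁+x₂)/2, (y₁+y₂)/2, (z₁+z₂)/2)
  = ((-3 + 2)/2, (-3 - 8)/2, (-6 - 8)/2)
  = (-1/2, -11/2, -14/2)
  = (-0.5, -5.5, -7)

(-0.5, -5.5, -7)


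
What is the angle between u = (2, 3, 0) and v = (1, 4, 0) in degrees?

u·v = 2·1 + 3·4 + 0·0 = 2 + 12 + 0 = 14
|u| = √(2² + 3² + 0²) = √13 ≈ 3.606
|v| = √(1² + 4² + 0²) = √17 ≈ 4.123
cos θ = (u·v)/(|u||v|) = 14/(3.606·4.123) ≈ 0.9417
θ = arccos(0.9417) ≈ 19.65°

19.65°


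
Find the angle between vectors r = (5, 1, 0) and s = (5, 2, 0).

r·s = 5·5 + 1·2 + 0·0 = 25 + 2 + 0 = 27
|r| = √(5² + 1² + 0²) = √26 ≈ 5.099
|s| = √(5² + 2² + 0²) = √29 ≈ 5.385
cos θ = (r·s)/(|r||s|) = 27/(5.099·5.385) ≈ 0.9833
θ = arccos(0.9833) ≈ 10.49°

10.49°


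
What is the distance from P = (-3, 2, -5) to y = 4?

distance = |a·x₀ + b·y₀ + c·z₀ - d| / √(a² + b² + c²)
  = |0·(-3) + 1·2 + 0·(-5) - 4| / √(0² + 1² + 0²)
  = |0 + 2 + 0 - 4| / √(0 + 1 + 0)
  = |-2| / √1
  = 2 / 1
  ≈ 2

2


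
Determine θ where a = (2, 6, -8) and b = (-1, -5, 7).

a·b = 2·(-1) + 6·(-5) + (-8)·7 = -2 - 30 - 56 = -88
|a| = √(2² + 6² + (-8)²) = √104 ≈ 10.2
|b| = √((-1)² + (-5)² + 7²) = √75 ≈ 8.66
cos θ = (a·b)/(|a||b|) = -88/(10.2·8.66) ≈ -0.9964
θ = arccos(-0.9964) ≈ 175.1°

175.1°


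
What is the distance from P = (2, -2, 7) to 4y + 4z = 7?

distance = |a·x₀ + b·y₀ + c·z₀ - d| / √(a² + b² + c²)
  = |0·2 + 4·(-2) + 4·7 - 7| / √(0² + 4² + 4²)
  = |0 - 8 + 28 - 7| / √(0 + 16 + 16)
  = |13| / √32
  = 13 / 5.657
  ≈ 2.298

2.298


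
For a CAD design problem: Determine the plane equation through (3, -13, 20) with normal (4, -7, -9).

The plane through P with normal n = (a, b, c) satisfies n·(r - P) = 0,
i.e. ax + by + cz = a·x₀ + b·y₀ + c·z₀.
d = 4·3 + (-7)·(-13) + (-9)·20
  = 12 + 91 - 180
  = -77
Equation: 4x - 7y - 9z = -77

4x - 7y - 9z = -77


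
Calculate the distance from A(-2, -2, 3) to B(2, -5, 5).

d = √[(x₂-x₁)² + (y₂-y₁)² + (z₂-z₁)²]
  = √[4² + (-3)² + 2²]
  = √[16 + 9 + 4]
  = √29
  ≈ 5.385

5.385


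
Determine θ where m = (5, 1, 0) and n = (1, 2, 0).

m·n = 5·1 + 1·2 + 0·0 = 5 + 2 + 0 = 7
|m| = √(5² + 1² + 0²) = √26 ≈ 5.099
|n| = √(1² + 2² + 0²) = √5 ≈ 2.236
cos θ = (m·n)/(|m||n|) = 7/(5.099·2.236) ≈ 0.6139
θ = arccos(0.6139) ≈ 52.13°

52.13°


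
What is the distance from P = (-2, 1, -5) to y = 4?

distance = |a·x₀ + b·y₀ + c·z₀ - d| / √(a² + b² + c²)
  = |0·(-2) + 1·1 + 0·(-5) - 4| / √(0² + 1² + 0²)
  = |0 + 1 + 0 - 4| / √(0 + 1 + 0)
  = |-3| / √1
  = 3 / 1
  ≈ 3

3


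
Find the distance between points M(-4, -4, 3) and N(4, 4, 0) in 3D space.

d = √[(x₂-x₁)² + (y₂-y₁)² + (z₂-z₁)²]
  = √[8² + 8² + (-3)²]
  = √[64 + 64 + 9]
  = √137
  ≈ 11.7

11.7


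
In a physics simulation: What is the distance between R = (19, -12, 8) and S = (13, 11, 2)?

d = √[(x₂-x₁)² + (y₂-y₁)² + (z₂-z₁)²]
  = √[(-6)² + 23² + (-6)²]
  = √[36 + 529 + 36]
  = √601
  ≈ 24.52

24.52


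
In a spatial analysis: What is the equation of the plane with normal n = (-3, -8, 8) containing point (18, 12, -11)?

The plane through P with normal n = (a, b, c) satisfies n·(r - P) = 0,
i.e. ax + by + cz = a·x₀ + b·y₀ + c·z₀.
d = (-3)·18 + (-8)·12 + 8·(-11)
  = -54 - 96 - 88
  = -238
Equation: -3x - 8y + 8z = -238

-3x - 8y + 8z = -238


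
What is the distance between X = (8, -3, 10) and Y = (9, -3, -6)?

d = √[(x₂-x₁)² + (y₂-y₁)² + (z₂-z₁)²]
  = √[1² + 0² + (-16)²]
  = √[1 + 0 + 256]
  = √257
  ≈ 16.03

16.03


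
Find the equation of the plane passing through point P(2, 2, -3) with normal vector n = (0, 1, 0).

The plane through P with normal n = (a, b, c) satisfies n·(r - P) = 0,
i.e. ax + by + cz = a·x₀ + b·y₀ + c·z₀.
d = 0·2 + 1·2 + 0·(-3)
  = 0 + 2 + 0
  = 2
Equation: y = 2

y = 2


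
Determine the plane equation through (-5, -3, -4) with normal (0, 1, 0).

The plane through P with normal n = (a, b, c) satisfies n·(r - P) = 0,
i.e. ax + by + cz = a·x₀ + b·y₀ + c·z₀.
d = 0·(-5) + 1·(-3) + 0·(-4)
  = 0 - 3 + 0
  = -3
Equation: y = -3

y = -3


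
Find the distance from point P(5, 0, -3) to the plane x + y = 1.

distance = |a·x₀ + b·y₀ + c·z₀ - d| / √(a² + b² + c²)
  = |1·5 + 1·0 + 0·(-3) - 1| / √(1² + 1² + 0²)
  = |5 + 0 + 0 - 1| / √(1 + 1 + 0)
  = |4| / √2
  = 4 / 1.414
  ≈ 2.828

2.828


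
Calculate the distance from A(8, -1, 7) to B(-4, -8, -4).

d = √[(x₂-x₁)² + (y₂-y₁)² + (z₂-z₁)²]
  = √[(-12)² + (-7)² + (-11)²]
  = √[144 + 49 + 121]
  = √314
  ≈ 17.72

17.72


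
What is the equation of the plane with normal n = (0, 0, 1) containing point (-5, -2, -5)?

The plane through P with normal n = (a, b, c) satisfies n·(r - P) = 0,
i.e. ax + by + cz = a·x₀ + b·y₀ + c·z₀.
d = 0·(-5) + 0·(-2) + 1·(-5)
  = 0 + 0 - 5
  = -5
Equation: z = -5

z = -5


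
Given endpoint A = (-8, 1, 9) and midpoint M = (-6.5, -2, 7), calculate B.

B = 2M - A
  = (2·(-6.5) - (-8), 2·(-2) - 1, 2·7 - 9)
  = (-13 + 8, -4 - 1, 14 - 9)
  = (-5, -5, 5)

(-5, -5, 5)


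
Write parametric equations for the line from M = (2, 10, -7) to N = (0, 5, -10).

Direction vector d = N - M = (0 - 2, 5 - 10, -10 + 7) = (-2, -5, -3)
Parametric form r = M + t·d:
x = 2 - 2t, y = 10 - 5t, z = -7 - 3t

x = 2 - 2t, y = 10 - 5t, z = -7 - 3t


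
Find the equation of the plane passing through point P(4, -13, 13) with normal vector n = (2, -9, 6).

The plane through P with normal n = (a, b, c) satisfies n·(r - P) = 0,
i.e. ax + by + cz = a·x₀ + b·y₀ + c·z₀.
d = 2·4 + (-9)·(-13) + 6·13
  = 8 + 117 + 78
  = 203
Equation: 2x - 9y + 6z = 203

2x - 9y + 6z = 203


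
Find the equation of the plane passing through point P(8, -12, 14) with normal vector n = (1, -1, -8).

The plane through P with normal n = (a, b, c) satisfies n·(r - P) = 0,
i.e. ax + by + cz = a·x₀ + b·y₀ + c·z₀.
d = 1·8 + (-1)·(-12) + (-8)·14
  = 8 + 12 - 112
  = -92
Equation: x - y - 8z = -92

x - y - 8z = -92


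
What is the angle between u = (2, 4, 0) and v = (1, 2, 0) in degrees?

u·v = 2·1 + 4·2 + 0·0 = 2 + 8 + 0 = 10
|u| = √(2² + 4² + 0²) = √20 ≈ 4.472
|v| = √(1² + 2² + 0²) = √5 ≈ 2.236
cos θ = (u·v)/(|u||v|) = 10/(4.472·2.236) ≈ 1
θ = arccos(1) ≈ 0°

0°


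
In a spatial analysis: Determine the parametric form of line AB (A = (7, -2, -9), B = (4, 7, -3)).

Direction vector d = B - A = (4 - 7, 7 + 2, -3 + 9) = (-3, 9, 6)
Parametric form r = A + t·d:
x = 7 - 3t, y = -2 + 9t, z = -9 + 6t

x = 7 - 3t, y = -2 + 9t, z = -9 + 6t


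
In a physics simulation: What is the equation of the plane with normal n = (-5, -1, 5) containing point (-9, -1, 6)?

The plane through P with normal n = (a, b, c) satisfies n·(r - P) = 0,
i.e. ax + by + cz = a·x₀ + b·y₀ + c·z₀.
d = (-5)·(-9) + (-1)·(-1) + 5·6
  = 45 + 1 + 30
  = 76
Equation: -5x - y + 5z = 76

-5x - y + 5z = 76


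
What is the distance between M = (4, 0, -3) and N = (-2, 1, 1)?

d = √[(x₂-x₁)² + (y₂-y₁)² + (z₂-z₁)²]
  = √[(-6)² + 1² + 4²]
  = √[36 + 1 + 16]
  = √53
  ≈ 7.28

7.28


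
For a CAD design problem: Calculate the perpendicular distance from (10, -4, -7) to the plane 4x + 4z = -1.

distance = |a·x₀ + b·y₀ + c·z₀ - d| / √(a² + b² + c²)
  = |4·10 + 0·(-4) + 4·(-7) - (-1)| / √(4² + 0² + 4²)
  = |40 + 0 - 28 + 1| / √(16 + 0 + 16)
  = |13| / √32
  = 13 / 5.657
  ≈ 2.298

2.298


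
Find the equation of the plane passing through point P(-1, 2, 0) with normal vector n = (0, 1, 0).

The plane through P with normal n = (a, b, c) satisfies n·(r - P) = 0,
i.e. ax + by + cz = a·x₀ + b·y₀ + c·z₀.
d = 0·(-1) + 1·2 + 0·0
  = 0 + 2 + 0
  = 2
Equation: y = 2

y = 2


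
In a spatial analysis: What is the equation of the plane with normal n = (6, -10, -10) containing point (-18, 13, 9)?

The plane through P with normal n = (a, b, c) satisfies n·(r - P) = 0,
i.e. ax + by + cz = a·x₀ + b·y₀ + c·z₀.
d = 6·(-18) + (-10)·13 + (-10)·9
  = -108 - 130 - 90
  = -328
Equation: 6x - 10y - 10z = -328

6x - 10y - 10z = -328


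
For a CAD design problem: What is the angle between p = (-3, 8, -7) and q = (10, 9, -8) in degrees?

p·q = (-3)·10 + 8·9 + (-7)·(-8) = -30 + 72 + 56 = 98
|p| = √((-3)² + 8² + (-7)²) = √122 ≈ 11.05
|q| = √(10² + 9² + (-8)²) = √245 ≈ 15.65
cos θ = (p·q)/(|p||q|) = 98/(11.05·15.65) ≈ 0.5668
θ = arccos(0.5668) ≈ 55.47°

55.47°


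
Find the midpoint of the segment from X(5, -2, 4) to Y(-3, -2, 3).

M = ((x₁+x₂)/2, (y₁+y₂)/2, (z₁+z₂)/2)
  = ((5 - 3)/2, (-2 - 2)/2, (4 + 3)/2)
  = (2/2, -4/2, 7/2)
  = (1, -2, 3.5)

(1, -2, 3.5)


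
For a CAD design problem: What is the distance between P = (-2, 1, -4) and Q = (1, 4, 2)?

d = √[(x₂-x₁)² + (y₂-y₁)² + (z₂-z₁)²]
  = √[3² + 3² + 6²]
  = √[9 + 9 + 36]
  = √54
  ≈ 7.348

7.348


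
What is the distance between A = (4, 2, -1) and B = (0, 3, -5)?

d = √[(x₂-x₁)² + (y₂-y₁)² + (z₂-z₁)²]
  = √[(-4)² + 1² + (-4)²]
  = √[16 + 1 + 16]
  = √33
  ≈ 5.745

5.745


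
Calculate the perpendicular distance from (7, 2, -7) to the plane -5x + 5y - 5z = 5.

distance = |a·x₀ + b·y₀ + c·z₀ - d| / √(a² + b² + c²)
  = |(-5)·7 + 5·2 + (-5)·(-7) - 5| / √((-5)² + 5² + (-5)²)
  = |-35 + 10 + 35 - 5| / √(25 + 25 + 25)
  = |5| / √75
  = 5 / 8.66
  ≈ 0.5774

0.5774


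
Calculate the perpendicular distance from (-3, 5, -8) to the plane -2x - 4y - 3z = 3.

distance = |a·x₀ + b·y₀ + c·z₀ - d| / √(a² + b² + c²)
  = |(-2)·(-3) + (-4)·5 + (-3)·(-8) - 3| / √((-2)² + (-4)² + (-3)²)
  = |6 - 20 + 24 - 3| / √(4 + 16 + 9)
  = |7| / √29
  = 7 / 5.385
  ≈ 1.3

1.3


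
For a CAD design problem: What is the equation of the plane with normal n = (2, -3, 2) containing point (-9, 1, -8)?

The plane through P with normal n = (a, b, c) satisfies n·(r - P) = 0,
i.e. ax + by + cz = a·x₀ + b·y₀ + c·z₀.
d = 2·(-9) + (-3)·1 + 2·(-8)
  = -18 - 3 - 16
  = -37
Equation: 2x - 3y + 2z = -37

2x - 3y + 2z = -37


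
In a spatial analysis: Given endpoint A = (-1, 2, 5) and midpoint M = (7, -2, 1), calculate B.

B = 2M - A
  = (2·7 - (-1), 2·(-2) - 2, 2·1 - 5)
  = (14 + 1, -4 - 2, 2 - 5)
  = (15, -6, -3)

(15, -6, -3)


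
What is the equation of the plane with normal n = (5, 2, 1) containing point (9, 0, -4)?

The plane through P with normal n = (a, b, c) satisfies n·(r - P) = 0,
i.e. ax + by + cz = a·x₀ + b·y₀ + c·z₀.
d = 5·9 + 2·0 + 1·(-4)
  = 45 + 0 - 4
  = 41
Equation: 5x + 2y + z = 41

5x + 2y + z = 41


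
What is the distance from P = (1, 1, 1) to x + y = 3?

distance = |a·x₀ + b·y₀ + c·z₀ - d| / √(a² + b² + c²)
  = |1·1 + 1·1 + 0·1 - 3| / √(1² + 1² + 0²)
  = |1 + 1 + 0 - 3| / √(1 + 1 + 0)
  = |-1| / √2
  = 1 / 1.414
  ≈ 0.7071

0.7071


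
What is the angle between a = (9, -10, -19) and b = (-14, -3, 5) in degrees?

a·b = 9·(-14) + (-10)·(-3) + (-19)·5 = -126 + 30 - 95 = -191
|a| = √(9² + (-10)² + (-19)²) = √542 ≈ 23.28
|b| = √((-14)² + (-3)² + 5²) = √230 ≈ 15.17
cos θ = (a·b)/(|a||b|) = -191/(23.28·15.17) ≈ -0.541
θ = arccos(-0.541) ≈ 122.7°

122.7°


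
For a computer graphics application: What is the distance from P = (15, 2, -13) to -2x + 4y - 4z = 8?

distance = |a·x₀ + b·y₀ + c·z₀ - d| / √(a² + b² + c²)
  = |(-2)·15 + 4·2 + (-4)·(-13) - 8| / √((-2)² + 4² + (-4)²)
  = |-30 + 8 + 52 - 8| / √(4 + 16 + 16)
  = |22| / √36
  = 22 / 6
  ≈ 3.667

3.667


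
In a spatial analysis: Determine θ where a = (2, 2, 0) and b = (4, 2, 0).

a·b = 2·4 + 2·2 + 0·0 = 8 + 4 + 0 = 12
|a| = √(2² + 2² + 0²) = √8 ≈ 2.828
|b| = √(4² + 2² + 0²) = √20 ≈ 4.472
cos θ = (a·b)/(|a||b|) = 12/(2.828·4.472) ≈ 0.9487
θ = arccos(0.9487) ≈ 18.43°

18.43°


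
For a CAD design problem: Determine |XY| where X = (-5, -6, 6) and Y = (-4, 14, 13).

d = √[(x₂-x₁)² + (y₂-y₁)² + (z₂-z₁)²]
  = √[1² + 20² + 7²]
  = √[1 + 400 + 49]
  = √450
  ≈ 21.21

21.21


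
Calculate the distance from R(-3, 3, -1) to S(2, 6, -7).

d = √[(x₂-x₁)² + (y₂-y₁)² + (z₂-z₁)²]
  = √[5² + 3² + (-6)²]
  = √[25 + 9 + 36]
  = √70
  ≈ 8.367

8.367


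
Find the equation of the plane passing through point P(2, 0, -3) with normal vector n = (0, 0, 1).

The plane through P with normal n = (a, b, c) satisfies n·(r - P) = 0,
i.e. ax + by + cz = a·x₀ + b·y₀ + c·z₀.
d = 0·2 + 0·0 + 1·(-3)
  = 0 + 0 - 3
  = -3
Equation: z = -3

z = -3


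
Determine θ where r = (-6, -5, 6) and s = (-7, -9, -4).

r·s = (-6)·(-7) + (-5)·(-9) + 6·(-4) = 42 + 45 - 24 = 63
|r| = √((-6)² + (-5)² + 6²) = √97 ≈ 9.849
|s| = √((-7)² + (-9)² + (-4)²) = √146 ≈ 12.08
cos θ = (r·s)/(|r||s|) = 63/(9.849·12.08) ≈ 0.5294
θ = arccos(0.5294) ≈ 58.04°

58.04°


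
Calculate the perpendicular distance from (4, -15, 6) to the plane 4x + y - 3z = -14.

distance = |a·x₀ + b·y₀ + c·z₀ - d| / √(a² + b² + c²)
  = |4·4 + 1·(-15) + (-3)·6 - (-14)| / √(4² + 1² + (-3)²)
  = |16 - 15 - 18 + 14| / √(16 + 1 + 9)
  = |-3| / √26
  = 3 / 5.099
  ≈ 0.5883

0.5883


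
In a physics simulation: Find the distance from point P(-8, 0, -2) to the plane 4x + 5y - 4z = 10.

distance = |a·x₀ + b·y₀ + c·z₀ - d| / √(a² + b² + c²)
  = |4·(-8) + 5·0 + (-4)·(-2) - 10| / √(4² + 5² + (-4)²)
  = |-32 + 0 + 8 - 10| / √(16 + 25 + 16)
  = |-34| / √57
  = 34 / 7.55
  ≈ 4.503

4.503


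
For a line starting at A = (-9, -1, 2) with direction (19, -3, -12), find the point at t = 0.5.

P(t) = A + t·d
  = (-9 + 19·0.5, -1 + (-3)·0.5, 2 + (-12)·0.5)
  = (-9 + 9.5, -1 - 1.5, 2 - 6)
  = (0.5, -2.5, -4)

(0.5, -2.5, -4)


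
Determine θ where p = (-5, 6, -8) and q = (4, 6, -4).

p·q = (-5)·4 + 6·6 + (-8)·(-4) = -20 + 36 + 32 = 48
|p| = √((-5)² + 6² + (-8)²) = √125 ≈ 11.18
|q| = √(4² + 6² + (-4)²) = √68 ≈ 8.246
cos θ = (p·q)/(|p||q|) = 48/(11.18·8.246) ≈ 0.5206
θ = arccos(0.5206) ≈ 58.63°

58.63°


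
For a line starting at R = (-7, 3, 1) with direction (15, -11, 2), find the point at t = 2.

P(t) = R + t·d
  = (-7 + 15·2, 3 + (-11)·2, 1 + 2·2)
  = (-7 + 30, 3 - 22, 1 + 4)
  = (23, -19, 5)

(23, -19, 5)


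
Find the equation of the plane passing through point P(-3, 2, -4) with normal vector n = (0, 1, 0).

The plane through P with normal n = (a, b, c) satisfies n·(r - P) = 0,
i.e. ax + by + cz = a·x₀ + b·y₀ + c·z₀.
d = 0·(-3) + 1·2 + 0·(-4)
  = 0 + 2 + 0
  = 2
Equation: y = 2

y = 2


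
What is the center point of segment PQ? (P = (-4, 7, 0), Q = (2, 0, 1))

M = ((x₁+x₂)/2, (y₁+y₂)/2, (z₁+z₂)/2)
  = ((-4 + 2)/2, (7 + 0)/2, (0 + 1)/2)
  = (-2/2, 7/2, 1/2)
  = (-1, 3.5, 0.5)

(-1, 3.5, 0.5)


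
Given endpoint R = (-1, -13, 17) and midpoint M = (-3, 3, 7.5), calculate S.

S = 2M - R
  = (2·(-3) - (-1), 2·3 - (-13), 2·7.5 - 17)
  = (-6 + 1, 6 + 13, 15 - 17)
  = (-5, 19, -2)

(-5, 19, -2)


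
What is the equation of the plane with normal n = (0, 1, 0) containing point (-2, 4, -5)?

The plane through P with normal n = (a, b, c) satisfies n·(r - P) = 0,
i.e. ax + by + cz = a·x₀ + b·y₀ + c·z₀.
d = 0·(-2) + 1·4 + 0·(-5)
  = 0 + 4 + 0
  = 4
Equation: y = 4

y = 4


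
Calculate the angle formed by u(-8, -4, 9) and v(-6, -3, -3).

u·v = (-8)·(-6) + (-4)·(-3) + 9·(-3) = 48 + 12 - 27 = 33
|u| = √((-8)² + (-4)² + 9²) = √161 ≈ 12.69
|v| = √((-6)² + (-3)² + (-3)²) = √54 ≈ 7.348
cos θ = (u·v)/(|u||v|) = 33/(12.69·7.348) ≈ 0.3539
θ = arccos(0.3539) ≈ 69.27°

69.27°


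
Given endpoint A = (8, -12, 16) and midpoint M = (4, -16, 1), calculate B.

B = 2M - A
  = (2·4 - 8, 2·(-16) - (-12), 2·1 - 16)
  = (8 - 8, -32 + 12, 2 - 16)
  = (0, -20, -14)

(0, -20, -14)


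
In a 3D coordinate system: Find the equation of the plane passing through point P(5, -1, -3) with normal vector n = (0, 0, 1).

The plane through P with normal n = (a, b, c) satisfies n·(r - P) = 0,
i.e. ax + by + cz = a·x₀ + b·y₀ + c·z₀.
d = 0·5 + 0·(-1) + 1·(-3)
  = 0 + 0 - 3
  = -3
Equation: z = -3

z = -3


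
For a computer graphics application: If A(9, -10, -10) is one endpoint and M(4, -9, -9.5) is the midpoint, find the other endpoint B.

B = 2M - A
  = (2·4 - 9, 2·(-9) - (-10), 2·(-9.5) - (-10))
  = (8 - 9, -18 + 10, -19 + 10)
  = (-1, -8, -9)

(-1, -8, -9)


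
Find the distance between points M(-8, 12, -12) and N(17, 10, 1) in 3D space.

d = √[(x₂-x₁)² + (y₂-y₁)² + (z₂-z₁)²]
  = √[25² + (-2)² + 13²]
  = √[625 + 4 + 169]
  = √798
  ≈ 28.25

28.25


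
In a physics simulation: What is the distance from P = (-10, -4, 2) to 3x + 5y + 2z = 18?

distance = |a·x₀ + b·y₀ + c·z₀ - d| / √(a² + b² + c²)
  = |3·(-10) + 5·(-4) + 2·2 - 18| / √(3² + 5² + 2²)
  = |-30 - 20 + 4 - 18| / √(9 + 25 + 4)
  = |-64| / √38
  = 64 / 6.164
  ≈ 10.38

10.38


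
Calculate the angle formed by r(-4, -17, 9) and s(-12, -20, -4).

r·s = (-4)·(-12) + (-17)·(-20) + 9·(-4) = 48 + 340 - 36 = 352
|r| = √((-4)² + (-17)² + 9²) = √386 ≈ 19.65
|s| = √((-12)² + (-20)² + (-4)²) = √560 ≈ 23.66
cos θ = (r·s)/(|r||s|) = 352/(19.65·23.66) ≈ 0.7571
θ = arccos(0.7571) ≈ 40.79°

40.79°


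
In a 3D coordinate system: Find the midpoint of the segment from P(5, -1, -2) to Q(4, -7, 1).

M = ((x₁+x₂)/2, (y₁+y₂)/2, (z₁+z₂)/2)
  = ((5 + 4)/2, (-1 - 7)/2, (-2 + 1)/2)
  = (9/2, -8/2, -1/2)
  = (4.5, -4, -0.5)

(4.5, -4, -0.5)


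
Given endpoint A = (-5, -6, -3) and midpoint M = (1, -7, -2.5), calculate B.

B = 2M - A
  = (2·1 - (-5), 2·(-7) - (-6), 2·(-2.5) - (-3))
  = (2 + 5, -14 + 6, -5 + 3)
  = (7, -8, -2)

(7, -8, -2)


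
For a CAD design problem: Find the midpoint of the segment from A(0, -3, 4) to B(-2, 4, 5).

M = ((x₁+x₂)/2, (y₁+y₂)/2, (z₁+z₂)/2)
  = ((0 - 2)/2, (-3 + 4)/2, (4 + 5)/2)
  = (-2/2, 1/2, 9/2)
  = (-1, 0.5, 4.5)

(-1, 0.5, 4.5)


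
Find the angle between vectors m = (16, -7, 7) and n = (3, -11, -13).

m·n = 16·3 + (-7)·(-11) + 7·(-13) = 48 + 77 - 91 = 34
|m| = √(16² + (-7)² + 7²) = √354 ≈ 18.81
|n| = √(3² + (-11)² + (-13)²) = √299 ≈ 17.29
cos θ = (m·n)/(|m||n|) = 34/(18.81·17.29) ≈ 0.1045
θ = arccos(0.1045) ≈ 84°

84°


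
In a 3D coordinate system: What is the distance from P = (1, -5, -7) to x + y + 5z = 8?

distance = |a·x₀ + b·y₀ + c·z₀ - d| / √(a² + b² + c²)
  = |1·1 + 1·(-5) + 5·(-7) - 8| / √(1² + 1² + 5²)
  = |1 - 5 - 35 - 8| / √(1 + 1 + 25)
  = |-47| / √27
  = 47 / 5.196
  ≈ 9.045

9.045


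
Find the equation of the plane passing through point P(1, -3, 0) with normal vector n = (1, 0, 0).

The plane through P with normal n = (a, b, c) satisfies n·(r - P) = 0,
i.e. ax + by + cz = a·x₀ + b·y₀ + c·z₀.
d = 1·1 + 0·(-3) + 0·0
  = 1 + 0 + 0
  = 1
Equation: x = 1

x = 1


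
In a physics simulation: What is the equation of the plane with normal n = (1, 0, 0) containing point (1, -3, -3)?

The plane through P with normal n = (a, b, c) satisfies n·(r - P) = 0,
i.e. ax + by + cz = a·x₀ + b·y₀ + c·z₀.
d = 1·1 + 0·(-3) + 0·(-3)
  = 1 + 0 + 0
  = 1
Equation: x = 1

x = 1


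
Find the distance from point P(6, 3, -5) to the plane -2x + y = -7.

distance = |a·x₀ + b·y₀ + c·z₀ - d| / √(a² + b² + c²)
  = |(-2)·6 + 1·3 + 0·(-5) - (-7)| / √((-2)² + 1² + 0²)
  = |-12 + 3 + 0 + 7| / √(4 + 1 + 0)
  = |-2| / √5
  = 2 / 2.236
  ≈ 0.8944

0.8944


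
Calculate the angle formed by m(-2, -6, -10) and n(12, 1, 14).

m·n = (-2)·12 + (-6)·1 + (-10)·14 = -24 - 6 - 140 = -170
|m| = √((-2)² + (-6)² + (-10)²) = √140 ≈ 11.83
|n| = √(12² + 1² + 14²) = √341 ≈ 18.47
cos θ = (m·n)/(|m||n|) = -170/(11.83·18.47) ≈ -0.7781
θ = arccos(-0.7781) ≈ 141.1°

141.1°


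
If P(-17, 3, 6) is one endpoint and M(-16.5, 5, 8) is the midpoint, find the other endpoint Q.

Q = 2M - P
  = (2·(-16.5) - (-17), 2·5 - 3, 2·8 - 6)
  = (-33 + 17, 10 - 3, 16 - 6)
  = (-16, 7, 10)

(-16, 7, 10)


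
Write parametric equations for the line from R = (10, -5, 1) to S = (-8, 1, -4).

Direction vector d = S - R = (-8 - 10, 1 + 5, -4 - 1) = (-18, 6, -5)
Parametric form r = R + t·d:
x = 10 - 18t, y = -5 + 6t, z = 1 - 5t

x = 10 - 18t, y = -5 + 6t, z = 1 - 5t


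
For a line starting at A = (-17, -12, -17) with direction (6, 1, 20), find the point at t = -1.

P(t) = A + t·d
  = (-17 + 6·(-1), -12 + 1·(-1), -17 + 20·(-1))
  = (-17 - 6, -12 - 1, -17 - 20)
  = (-23, -13, -37)

(-23, -13, -37)


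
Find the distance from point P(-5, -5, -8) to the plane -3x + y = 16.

distance = |a·x₀ + b·y₀ + c·z₀ - d| / √(a² + b² + c²)
  = |(-3)·(-5) + 1·(-5) + 0·(-8) - 16| / √((-3)² + 1² + 0²)
  = |15 - 5 + 0 - 16| / √(9 + 1 + 0)
  = |-6| / √10
  = 6 / 3.162
  ≈ 1.897

1.897


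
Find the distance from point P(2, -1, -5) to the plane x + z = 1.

distance = |a·x₀ + b·y₀ + c·z₀ - d| / √(a² + b² + c²)
  = |1·2 + 0·(-1) + 1·(-5) - 1| / √(1² + 0² + 1²)
  = |2 + 0 - 5 - 1| / √(1 + 0 + 1)
  = |-4| / √2
  = 4 / 1.414
  ≈ 2.828

2.828


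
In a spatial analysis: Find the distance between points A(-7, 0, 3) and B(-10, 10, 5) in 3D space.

d = √[(x₂-x₁)² + (y₂-y₁)² + (z₂-z₁)²]
  = √[(-3)² + 10² + 2²]
  = √[9 + 100 + 4]
  = √113
  ≈ 10.63

10.63


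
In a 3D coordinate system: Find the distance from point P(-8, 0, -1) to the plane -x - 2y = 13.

distance = |a·x₀ + b·y₀ + c·z₀ - d| / √(a² + b² + c²)
  = |(-1)·(-8) + (-2)·0 + 0·(-1) - 13| / √((-1)² + (-2)² + 0²)
  = |8 + 0 + 0 - 13| / √(1 + 4 + 0)
  = |-5| / √5
  = 5 / 2.236
  ≈ 2.236

2.236


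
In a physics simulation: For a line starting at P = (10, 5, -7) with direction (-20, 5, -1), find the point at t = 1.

P(t) = P + t·d
  = (10 + (-20)·1, 5 + 5·1, -7 + (-1)·1)
  = (10 - 20, 5 + 5, -7 - 1)
  = (-10, 10, -8)

(-10, 10, -8)


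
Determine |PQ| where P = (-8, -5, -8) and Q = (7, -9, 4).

d = √[(x₂-x₁)² + (y₂-y₁)² + (z₂-z₁)²]
  = √[15² + (-4)² + 12²]
  = √[225 + 16 + 144]
  = √385
  ≈ 19.62

19.62


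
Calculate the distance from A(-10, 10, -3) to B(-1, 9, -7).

d = √[(x₂-x₁)² + (y₂-y₁)² + (z₂-z₁)²]
  = √[9² + (-1)² + (-4)²]
  = √[81 + 1 + 16]
  = √98
  ≈ 9.899

9.899


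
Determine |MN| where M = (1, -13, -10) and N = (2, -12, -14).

d = √[(x₂-x₁)² + (y₂-y₁)² + (z₂-z₁)²]
  = √[1² + 1² + (-4)²]
  = √[1 + 1 + 16]
  = √18
  ≈ 4.243

4.243


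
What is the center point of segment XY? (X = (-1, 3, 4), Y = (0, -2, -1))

M = ((x₁+x₂)/2, (y₁+y₂)/2, (z₁+z₂)/2)
  = ((-1 + 0)/2, (3 - 2)/2, (4 - 1)/2)
  = (-1/2, 1/2, 3/2)
  = (-0.5, 0.5, 1.5)

(-0.5, 0.5, 1.5)


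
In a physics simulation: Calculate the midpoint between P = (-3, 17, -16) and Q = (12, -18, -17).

M = ((x₁+x₂)/2, (y₁+y₂)/2, (z₁+z₂)/2)
  = ((-3 + 12)/2, (17 - 18)/2, (-16 - 17)/2)
  = (9/2, -1/2, -33/2)
  = (4.5, -0.5, -16.5)

(4.5, -0.5, -16.5)


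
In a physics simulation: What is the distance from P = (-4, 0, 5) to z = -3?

distance = |a·x₀ + b·y₀ + c·z₀ - d| / √(a² + b² + c²)
  = |0·(-4) + 0·0 + 1·5 - (-3)| / √(0² + 0² + 1²)
  = |0 + 0 + 5 + 3| / √(0 + 0 + 1)
  = |8| / √1
  = 8 / 1
  ≈ 8

8


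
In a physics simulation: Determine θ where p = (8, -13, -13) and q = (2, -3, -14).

p·q = 8·2 + (-13)·(-3) + (-13)·(-14) = 16 + 39 + 182 = 237
|p| = √(8² + (-13)² + (-13)²) = √402 ≈ 20.05
|q| = √(2² + (-3)² + (-14)²) = √209 ≈ 14.46
cos θ = (p·q)/(|p||q|) = 237/(20.05·14.46) ≈ 0.8176
θ = arccos(0.8176) ≈ 35.15°

35.15°


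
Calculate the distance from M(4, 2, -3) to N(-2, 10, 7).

d = √[(x₂-x₁)² + (y₂-y₁)² + (z₂-z₁)²]
  = √[(-6)² + 8² + 10²]
  = √[36 + 64 + 100]
  = √200
  ≈ 14.14

14.14


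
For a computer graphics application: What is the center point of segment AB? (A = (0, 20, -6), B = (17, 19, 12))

M = ((x₁+x₂)/2, (y₁+y₂)/2, (z₁+z₂)/2)
  = ((0 + 17)/2, (20 + 19)/2, (-6 + 12)/2)
  = (17/2, 39/2, 6/2)
  = (8.5, 19.5, 3)

(8.5, 19.5, 3)


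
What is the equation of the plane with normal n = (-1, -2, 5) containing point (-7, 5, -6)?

The plane through P with normal n = (a, b, c) satisfies n·(r - P) = 0,
i.e. ax + by + cz = a·x₀ + b·y₀ + c·z₀.
d = (-1)·(-7) + (-2)·5 + 5·(-6)
  = 7 - 10 - 30
  = -33
Equation: -x - 2y + 5z = -33

-x - 2y + 5z = -33


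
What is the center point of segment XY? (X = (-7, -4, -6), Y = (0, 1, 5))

M = ((x₁+x₂)/2, (y₁+y₂)/2, (z₁+z₂)/2)
  = ((-7 + 0)/2, (-4 + 1)/2, (-6 + 5)/2)
  = (-7/2, -3/2, -1/2)
  = (-3.5, -1.5, -0.5)

(-3.5, -1.5, -0.5)


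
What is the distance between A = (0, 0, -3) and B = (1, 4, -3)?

d = √[(x₂-x₁)² + (y₂-y₁)² + (z₂-z₁)²]
  = √[1² + 4² + 0²]
  = √[1 + 16 + 0]
  = √17
  ≈ 4.123

4.123


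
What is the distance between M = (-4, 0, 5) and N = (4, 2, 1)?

d = √[(x₂-x₁)² + (y₂-y₁)² + (z₂-z₁)²]
  = √[8² + 2² + (-4)²]
  = √[64 + 4 + 16]
  = √84
  ≈ 9.165

9.165


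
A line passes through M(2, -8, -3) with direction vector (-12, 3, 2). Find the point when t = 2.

P(t) = M + t·d
  = (2 + (-12)·2, -8 + 3·2, -3 + 2·2)
  = (2 - 24, -8 + 6, -3 + 4)
  = (-22, -2, 1)

(-22, -2, 1)
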